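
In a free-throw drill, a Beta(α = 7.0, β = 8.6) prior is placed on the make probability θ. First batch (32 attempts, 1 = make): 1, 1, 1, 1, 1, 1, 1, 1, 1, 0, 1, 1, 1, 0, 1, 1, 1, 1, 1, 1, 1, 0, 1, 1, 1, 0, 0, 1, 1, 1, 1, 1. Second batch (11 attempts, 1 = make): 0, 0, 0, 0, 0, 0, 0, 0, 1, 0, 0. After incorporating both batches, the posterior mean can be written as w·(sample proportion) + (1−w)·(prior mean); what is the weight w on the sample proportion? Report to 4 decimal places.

0.7338

The Beta prior is conjugate to a Binomial/Bernoulli likelihood; the update adds successes to α and failures to β.
Total number of attempts: n = 32 + 11 = 43.
Posterior mean = (α₀+k)/(α₀+β₀+n) = [n/(α₀+β₀+n)]·(k/n) + [(α₀+β₀)/(α₀+β₀+n)]·α₀/(α₀+β₀), so only n and the prior enter the weight.
The weight on the data is w = n/(α₀+β₀+n) = 43/(7.0+8.6+43) = 43/58.6 = 0.7338.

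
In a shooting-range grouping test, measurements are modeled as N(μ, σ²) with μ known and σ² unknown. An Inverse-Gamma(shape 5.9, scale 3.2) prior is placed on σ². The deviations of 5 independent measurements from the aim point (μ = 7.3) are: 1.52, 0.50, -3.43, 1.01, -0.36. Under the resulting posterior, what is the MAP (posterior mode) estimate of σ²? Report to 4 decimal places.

With known mean μ and an Inverse-Gamma(α, β) prior on σ², the Normal likelihood is conjugate: posterior is Inv-Gamma(α + n/2, β + Σ(xᵢ−μ)²/2).
Σ(xᵢ−μ)² = (1.52)² + (0.50)² + (-3.43)² + (1.01)² + (-0.36)² = 15.4750.
Posterior: Inv-Gamma(5.9 + 5/2, 3.2 + 15.4750/2) = Inv-Gamma(8.40, 10.93750).
Mode = β/(α+1) = 10.93750/9.40 = 1.1636.

1.1636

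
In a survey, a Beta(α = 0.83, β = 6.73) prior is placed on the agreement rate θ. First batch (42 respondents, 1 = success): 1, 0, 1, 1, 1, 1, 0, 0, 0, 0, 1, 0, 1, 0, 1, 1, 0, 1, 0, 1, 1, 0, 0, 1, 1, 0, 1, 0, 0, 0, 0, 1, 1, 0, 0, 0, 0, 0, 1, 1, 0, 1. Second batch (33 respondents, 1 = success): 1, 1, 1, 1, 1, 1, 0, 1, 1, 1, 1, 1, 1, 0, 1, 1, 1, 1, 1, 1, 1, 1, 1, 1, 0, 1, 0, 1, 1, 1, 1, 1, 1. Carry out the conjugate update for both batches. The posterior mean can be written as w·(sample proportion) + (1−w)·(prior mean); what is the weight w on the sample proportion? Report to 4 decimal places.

The Beta prior is conjugate to a Binomial/Bernoulli likelihood; the update adds successes to α and failures to β.
Total number of respondents: n = 42 + 33 = 75.
Posterior mean = (α₀+k)/(α₀+β₀+n) = [n/(α₀+β₀+n)]·(k/n) + [(α₀+β₀)/(α₀+β₀+n)]·α₀/(α₀+β₀), so only n and the prior enter the weight.
The weight on the data is w = n/(α₀+β₀+n) = 75/(0.83+6.73+75) = 75/82.56 = 0.9084.

0.9084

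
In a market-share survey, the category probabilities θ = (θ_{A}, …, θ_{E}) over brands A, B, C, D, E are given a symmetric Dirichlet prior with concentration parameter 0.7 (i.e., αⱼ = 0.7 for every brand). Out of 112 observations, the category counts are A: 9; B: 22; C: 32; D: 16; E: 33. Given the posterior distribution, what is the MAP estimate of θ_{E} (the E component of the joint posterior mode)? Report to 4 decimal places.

The Dirichlet prior is conjugate to the Multinomial likelihood: each posterior αⱼ = prior αⱼ + observed count nⱼ.
Posterior concentration: (9.7, 22.7, 32.7, 16.7, 33.7), total = 115.5.
Joint mode component: (α_{E}−1)/(Σα−K) = 32.7/110.5 = 0.2959.

0.2959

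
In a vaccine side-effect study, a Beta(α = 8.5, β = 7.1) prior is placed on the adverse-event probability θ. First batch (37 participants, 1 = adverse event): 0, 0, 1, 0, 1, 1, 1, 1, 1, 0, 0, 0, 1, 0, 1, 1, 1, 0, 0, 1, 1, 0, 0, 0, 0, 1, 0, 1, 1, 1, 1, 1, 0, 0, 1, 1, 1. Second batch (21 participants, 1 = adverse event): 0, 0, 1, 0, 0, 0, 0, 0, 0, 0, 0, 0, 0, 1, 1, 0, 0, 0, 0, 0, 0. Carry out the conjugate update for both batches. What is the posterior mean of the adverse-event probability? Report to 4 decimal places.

The Beta prior is conjugate to a Binomial/Bernoulli likelihood; the update adds successes to α and failures to β.
After batch 1: Beta(8.5+21, 7.1+16) = Beta(29.5, 23.1).
After batch 2: Beta(29.5+3, 23.1+18) = Beta(32.5, 41.1).
Posterior mean = α/(α+β) = 32.5/73.6 = 0.4416.

0.4416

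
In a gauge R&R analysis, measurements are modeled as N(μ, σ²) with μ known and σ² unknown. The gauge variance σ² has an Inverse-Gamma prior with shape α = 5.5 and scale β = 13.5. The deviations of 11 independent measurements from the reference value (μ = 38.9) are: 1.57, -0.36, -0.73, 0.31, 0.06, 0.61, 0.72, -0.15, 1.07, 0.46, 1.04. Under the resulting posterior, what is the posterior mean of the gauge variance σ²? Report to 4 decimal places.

With known mean μ and an Inverse-Gamma(α, β) prior on σ², the Normal likelihood is conjugate: posterior is Inv-Gamma(α + n/2, β + Σ(xᵢ−μ)²/2).
Σ(xᵢ−μ)² = (1.57)² + (-0.36)² + (-0.73)² + (0.31)² + (0.06)² + (0.61)² + (0.72)² + (-0.15)² + (1.07)² + (0.46)² + (1.04)² = 6.5782.
Posterior: Inv-Gamma(5.5 + 11/2, 13.5 + 6.5782/2) = Inv-Gamma(11.00, 16.78910).
E[σ²|data] = β/(α−1) = 16.78910/10.00 = 1.6789.

1.6789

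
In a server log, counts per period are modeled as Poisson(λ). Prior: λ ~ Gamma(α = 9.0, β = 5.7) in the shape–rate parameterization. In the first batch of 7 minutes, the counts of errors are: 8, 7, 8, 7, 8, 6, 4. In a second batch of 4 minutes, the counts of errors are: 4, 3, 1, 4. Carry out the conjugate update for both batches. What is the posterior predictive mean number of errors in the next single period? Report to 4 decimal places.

4.1317

With a Gamma(shape α, rate β) prior, the Poisson likelihood is conjugate: the posterior is Gamma(α + ΣXᵢ, β + n).
Batch 1: sum of counts S = 48 over n = 7 minutes.
After batch 1: Gamma(α+S, β+n) = Gamma(9.0+48, 5.7+7) = Gamma(57.0, 12.7).
Batch 2: sum of counts S = 12 over n = 4 minutes.
After batch 2: Gamma(α+S, β+n) = Gamma(57.0+12, 12.7+4) = Gamma(69.0, 16.7).
The predictive distribution for one future period is NegBinom with mean α/β = 4.1317.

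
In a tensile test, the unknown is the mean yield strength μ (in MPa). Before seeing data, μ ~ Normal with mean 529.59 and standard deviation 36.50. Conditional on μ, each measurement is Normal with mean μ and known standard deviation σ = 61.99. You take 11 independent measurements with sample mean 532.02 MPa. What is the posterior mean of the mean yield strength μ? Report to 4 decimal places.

For Normal data with known variance σ², a Normal(μ₀, σ₀²) prior on μ is conjugate. Posterior precision = 1/σ₀² + n/σ²; posterior mean is the precision-weighted average of μ₀ and x̄.
n·x̄ = 11·532.02 = 5852.22.
σ₀² = 36.50² = 1332.25, σ² = 61.99² = 3842.7601; σ² + n·σ₀² = 3842.7601 + 11·1332.25 = 18497.5101.
Posterior mean = (μ₀/σ₀² + n·x̄/σ²)/(1/σ₀² + n/σ²) = (σ²·μ₀ + σ₀²·n·x̄)/(σ² + n·σ₀²) = (3842.7601·529.59 + 1332.25·5852.22)/18497.5101 = 9831707.416359/18497.5101 = 531.5152.

531.5152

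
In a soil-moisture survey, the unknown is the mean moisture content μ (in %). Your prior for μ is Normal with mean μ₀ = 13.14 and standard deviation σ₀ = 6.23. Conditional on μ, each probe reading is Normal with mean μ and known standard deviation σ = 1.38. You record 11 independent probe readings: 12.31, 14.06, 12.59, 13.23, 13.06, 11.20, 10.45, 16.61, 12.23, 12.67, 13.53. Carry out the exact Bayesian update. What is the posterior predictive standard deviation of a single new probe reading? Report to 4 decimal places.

1.4411

For Normal data with known variance σ², a Normal(μ₀, σ₀²) prior on μ is conjugate. Posterior precision = 1/σ₀² + n/σ²; posterior mean is the precision-weighted average of μ₀ and x̄.
σ₀² = 6.23² = 38.8129, σ² = 1.38² = 1.9044; σ² + n·σ₀² = 1.9044 + 11·38.8129 = 428.8463.
Posterior precision = 1/σ₀² + n/σ² = 1/38.8129 + 11/1.9044 = (σ² + n·σ₀²)/(σ₀²σ²) = 428.8463/(38.8129·1.9044); posterior variance σₙ² = σ₀²σ²/(σ² + n·σ₀²) = 38.8129·1.9044/428.8463 = 0.172358.
Predictive variance for one new observation = σₙ² + σ² = 38.8129·1.9044/428.8463 + 1.9044 = σ²·(σ₀² + 428.8463)/428.8463 = 1.9044·467.6592/428.8463 = 2.076758; SD = √(1.9044·467.6592/428.8463) = 1.4411.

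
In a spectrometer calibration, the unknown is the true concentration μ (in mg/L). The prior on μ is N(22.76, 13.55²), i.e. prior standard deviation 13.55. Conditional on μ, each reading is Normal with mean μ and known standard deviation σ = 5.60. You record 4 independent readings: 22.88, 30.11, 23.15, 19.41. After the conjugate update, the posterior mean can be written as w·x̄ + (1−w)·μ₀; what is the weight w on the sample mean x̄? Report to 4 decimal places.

For Normal data with known variance σ², a Normal(μ₀, σ₀²) prior on μ is conjugate. Posterior precision = 1/σ₀² + n/σ²; posterior mean is the precision-weighted average of μ₀ and x̄.
σ₀² = 13.55² = 183.6025, σ² = 5.60² = 31.36. Prior precision 1/σ₀² = 1/183.6025; data precision n/σ² = 4/31.36.
w = (n/σ²)/(1/σ₀² + n/σ²) = n·σ₀²/(σ² + n·σ₀²) = 4·183.6025/(31.36 + 4·183.6025) = 734.41/765.77 = 0.9590.

0.9590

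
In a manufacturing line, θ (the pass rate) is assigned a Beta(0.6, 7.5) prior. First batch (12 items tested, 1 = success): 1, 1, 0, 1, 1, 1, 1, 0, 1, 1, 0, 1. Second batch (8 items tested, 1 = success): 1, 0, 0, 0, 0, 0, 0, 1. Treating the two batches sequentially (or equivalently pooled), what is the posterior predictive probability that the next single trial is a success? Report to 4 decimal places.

0.4128

The Beta prior is conjugate to a Binomial/Bernoulli likelihood; the update adds successes to α and failures to β.
After batch 1: Beta(0.6+9, 7.5+3) = Beta(9.6, 10.5).
After batch 2: Beta(9.6+2, 10.5+6) = Beta(11.6, 16.5).
For a single future Bernoulli trial, P(success | data) = α/(α+β) = 0.4128.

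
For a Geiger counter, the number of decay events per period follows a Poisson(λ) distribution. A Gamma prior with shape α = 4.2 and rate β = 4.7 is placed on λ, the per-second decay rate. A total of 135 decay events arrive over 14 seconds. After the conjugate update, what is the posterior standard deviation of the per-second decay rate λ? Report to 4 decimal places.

With a Gamma(shape α, rate β) prior, the Poisson likelihood is conjugate: the posterior is Gamma(α + ΣXᵢ, β + n).
Posterior: Gamma(α+S, β+n) = Gamma(4.2+135, 4.7+14) = Gamma(139.2, 18.7).
SD = √α/β = √139.2/18.7 = 0.6309.

0.6309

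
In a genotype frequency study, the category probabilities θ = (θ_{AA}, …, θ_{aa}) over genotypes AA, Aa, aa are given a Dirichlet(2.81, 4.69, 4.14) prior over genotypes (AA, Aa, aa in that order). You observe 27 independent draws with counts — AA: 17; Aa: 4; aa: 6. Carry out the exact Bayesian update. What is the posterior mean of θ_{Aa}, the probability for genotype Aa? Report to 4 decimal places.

0.2249

The Dirichlet prior is conjugate to the Multinomial likelihood: each posterior αⱼ = prior αⱼ + observed count nⱼ.
Posterior concentration: (19.81, 8.69, 10.14), total = 38.64.
E[θ_{Aa}|data] = α_{Aa}/Σα = 8.69/38.64 = 0.2249.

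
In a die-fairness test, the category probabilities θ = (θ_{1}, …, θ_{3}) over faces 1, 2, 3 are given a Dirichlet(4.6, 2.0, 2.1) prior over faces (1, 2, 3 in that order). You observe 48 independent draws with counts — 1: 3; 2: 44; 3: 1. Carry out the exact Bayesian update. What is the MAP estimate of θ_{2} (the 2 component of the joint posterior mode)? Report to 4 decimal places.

0.8380

The Dirichlet prior is conjugate to the Multinomial likelihood: each posterior αⱼ = prior αⱼ + observed count nⱼ.
Posterior concentration: (7.6, 46.0, 3.1), total = 56.7.
Joint mode component: (α_{2}−1)/(Σα−K) = 45.0/53.7 = 0.8380.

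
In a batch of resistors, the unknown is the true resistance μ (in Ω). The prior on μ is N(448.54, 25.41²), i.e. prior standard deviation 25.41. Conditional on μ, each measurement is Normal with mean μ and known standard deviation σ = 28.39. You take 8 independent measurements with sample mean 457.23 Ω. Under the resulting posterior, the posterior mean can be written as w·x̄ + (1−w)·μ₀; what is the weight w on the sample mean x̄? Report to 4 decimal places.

0.8650

For Normal data with known variance σ², a Normal(μ₀, σ₀²) prior on μ is conjugate. Posterior precision = 1/σ₀² + n/σ²; posterior mean is the precision-weighted average of μ₀ and x̄.
σ₀² = 25.41² = 645.6681, σ² = 28.39² = 805.9921. Prior precision 1/σ₀² = 1/645.6681; data precision n/σ² = 8/805.9921.
w = (n/σ²)/(1/σ₀² + n/σ²) = n·σ₀²/(σ² + n·σ₀²) = 8·645.6681/(805.9921 + 8·645.6681) = 5165.3448/5971.3369 = 0.8650.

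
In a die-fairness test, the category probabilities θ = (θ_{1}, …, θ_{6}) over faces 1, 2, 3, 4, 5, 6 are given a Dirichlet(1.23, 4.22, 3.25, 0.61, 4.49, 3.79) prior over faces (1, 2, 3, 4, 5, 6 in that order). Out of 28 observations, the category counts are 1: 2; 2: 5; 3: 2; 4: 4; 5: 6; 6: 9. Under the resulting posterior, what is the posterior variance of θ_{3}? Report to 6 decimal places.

The Dirichlet prior is conjugate to the Multinomial likelihood: each posterior αⱼ = prior αⱼ + observed count nⱼ.
Posterior concentration: (3.23, 9.22, 5.25, 4.61, 10.49, 12.79), total = 45.59.
Var[θ_j] = α_j(Σα−α_j)/((Σα)²(Σα+1)) = 5.25·40.34/(45.59²·46.59) = 0.002187.

0.002187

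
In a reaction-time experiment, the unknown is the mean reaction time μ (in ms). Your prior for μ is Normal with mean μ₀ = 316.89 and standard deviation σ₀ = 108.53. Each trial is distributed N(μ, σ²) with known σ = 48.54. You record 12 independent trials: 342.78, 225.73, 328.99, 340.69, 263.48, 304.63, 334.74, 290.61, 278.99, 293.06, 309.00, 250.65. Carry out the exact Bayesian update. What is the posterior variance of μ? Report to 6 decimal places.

193.125031

For Normal data with known variance σ², a Normal(μ₀, σ₀²) prior on μ is conjugate. Posterior precision = 1/σ₀² + n/σ²; posterior mean is the precision-weighted average of μ₀ and x̄.
σ₀² = 108.53² = 11778.7609, σ² = 48.54² = 2356.1316; σ² + n·σ₀² = 2356.1316 + 12·11778.7609 = 143701.2624.
Posterior precision = 1/σ₀² + n/σ² = 1/11778.7609 + 12/2356.1316 = (σ² + n·σ₀²)/(σ₀²σ²) = 143701.2624/(11778.7609·2356.1316); posterior variance σₙ² = σ₀²σ²/(σ² + n·σ₀²) = 11778.7609·2356.1316/143701.2624 = 193.125031.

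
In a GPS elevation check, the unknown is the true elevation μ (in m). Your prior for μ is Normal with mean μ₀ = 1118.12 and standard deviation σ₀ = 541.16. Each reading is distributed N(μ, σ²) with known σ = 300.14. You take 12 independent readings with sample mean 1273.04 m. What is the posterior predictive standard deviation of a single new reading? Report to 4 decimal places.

312.0952

For Normal data with known variance σ², a Normal(μ₀, σ₀²) prior on μ is conjugate. Posterior precision = 1/σ₀² + n/σ²; posterior mean is the precision-weighted average of μ₀ and x̄.
σ₀² = 541.16² = 292854.1456, σ² = 300.14² = 90084.0196; σ² + n·σ₀² = 90084.0196 + 12·292854.1456 = 3604333.7668.
Posterior precision = 1/σ₀² + n/σ² = 1/292854.1456 + 12/90084.0196 = (σ² + n·σ₀²)/(σ₀²σ²) = 3604333.7668/(292854.1456·90084.0196); posterior variance σₙ² = σ₀²σ²/(σ² + n·σ₀²) = 292854.1456·90084.0196/3604333.7668 = 7319.377255.
Predictive variance for one new observation = σₙ² + σ² = 292854.1456·90084.0196/3604333.7668 + 90084.0196 = σ²·(σ₀² + 3604333.7668)/3604333.7668 = 90084.0196·3897187.9124/3604333.7668 = 97403.396855; SD = √(90084.0196·3897187.9124/3604333.7668) = 312.0952.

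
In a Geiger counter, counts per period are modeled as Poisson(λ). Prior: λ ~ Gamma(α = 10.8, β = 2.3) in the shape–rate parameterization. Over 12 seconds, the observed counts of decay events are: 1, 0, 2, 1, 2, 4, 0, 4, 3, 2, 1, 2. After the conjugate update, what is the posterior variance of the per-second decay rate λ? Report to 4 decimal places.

0.1604

With a Gamma(shape α, rate β) prior, the Poisson likelihood is conjugate: the posterior is Gamma(α + ΣXᵢ, β + n).
Sum of counts S = 22 over n = 12 seconds.
Posterior: Gamma(α+S, β+n) = Gamma(10.8+22, 2.3+12) = Gamma(32.8, 14.3).
Var = α/β² = 32.8/14.3² = 0.1604.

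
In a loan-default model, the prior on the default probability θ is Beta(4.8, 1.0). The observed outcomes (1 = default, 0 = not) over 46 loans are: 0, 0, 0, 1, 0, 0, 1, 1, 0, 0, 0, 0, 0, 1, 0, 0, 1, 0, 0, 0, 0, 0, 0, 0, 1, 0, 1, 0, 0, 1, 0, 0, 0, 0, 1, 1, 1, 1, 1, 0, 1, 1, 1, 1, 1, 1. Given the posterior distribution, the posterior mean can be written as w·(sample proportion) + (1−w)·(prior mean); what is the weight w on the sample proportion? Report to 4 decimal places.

0.8880

The Beta prior is conjugate to a Binomial/Bernoulli likelihood; the update adds successes to α and failures to β.
Posterior mean = (α₀+k)/(α₀+β₀+n) = [n/(α₀+β₀+n)]·(k/n) + [(α₀+β₀)/(α₀+β₀+n)]·α₀/(α₀+β₀), so only n and the prior enter the weight.
The weight on the data is w = n/(α₀+β₀+n) = 46/(4.8+1.0+46) = 46/51.8 = 0.8880.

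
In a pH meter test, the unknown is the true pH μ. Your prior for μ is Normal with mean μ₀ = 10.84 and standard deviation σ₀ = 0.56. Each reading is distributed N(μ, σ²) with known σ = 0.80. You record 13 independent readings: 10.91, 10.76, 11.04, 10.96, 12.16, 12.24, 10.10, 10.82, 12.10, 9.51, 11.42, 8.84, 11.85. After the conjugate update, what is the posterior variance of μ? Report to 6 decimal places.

For Normal data with known variance σ², a Normal(μ₀, σ₀²) prior on μ is conjugate. Posterior precision = 1/σ₀² + n/σ²; posterior mean is the precision-weighted average of μ₀ and x̄.
σ₀² = 0.56² = 0.3136, σ² = 0.80² = 0.64; σ² + n·σ₀² = 0.64 + 13·0.3136 = 4.7168.
Posterior precision = 1/σ₀² + n/σ² = 1/0.3136 + 13/0.64 = (σ² + n·σ₀²)/(σ₀²σ²) = 4.7168/(0.3136·0.64); posterior variance σₙ² = σ₀²σ²/(σ² + n·σ₀²) = 0.3136·0.64/4.7168 = 0.042551.

0.042551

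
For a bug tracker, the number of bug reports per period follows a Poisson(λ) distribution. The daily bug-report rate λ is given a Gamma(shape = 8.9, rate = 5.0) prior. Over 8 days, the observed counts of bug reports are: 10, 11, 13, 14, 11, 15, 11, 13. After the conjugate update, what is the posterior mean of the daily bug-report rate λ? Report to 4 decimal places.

With a Gamma(shape α, rate β) prior, the Poisson likelihood is conjugate: the posterior is Gamma(α + ΣXᵢ, β + n).
Sum of counts S = 98 over n = 8 days.
Posterior: Gamma(α+S, β+n) = Gamma(8.9+98, 5.0+8) = Gamma(106.9, 13.0).
Posterior mean = α/β = 106.9/13.0 = 8.2231.

8.2231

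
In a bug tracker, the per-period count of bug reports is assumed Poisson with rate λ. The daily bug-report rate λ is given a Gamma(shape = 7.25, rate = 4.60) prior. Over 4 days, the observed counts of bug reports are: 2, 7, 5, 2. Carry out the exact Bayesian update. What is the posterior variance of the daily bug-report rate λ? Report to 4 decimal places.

0.3144

With a Gamma(shape α, rate β) prior, the Poisson likelihood is conjugate: the posterior is Gamma(α + ΣXᵢ, β + n).
Sum of counts S = 16 over n = 4 days.
Posterior: Gamma(α+S, β+n) = Gamma(7.25+16, 4.60+4) = Gamma(23.25, 8.60).
Var = α/β² = 23.25/8.60² = 0.3144.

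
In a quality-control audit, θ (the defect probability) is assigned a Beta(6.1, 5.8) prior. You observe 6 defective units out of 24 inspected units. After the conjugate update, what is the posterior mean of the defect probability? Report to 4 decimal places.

0.3370

The Beta prior is conjugate to a Binomial/Bernoulli likelihood; the update adds successes to α and failures to β.
Posterior: Beta(α+k, β+n−k) = Beta(6.1+6, 5.8+18) = Beta(12.1, 23.8).
Posterior mean = α/(α+β) = 12.1/35.9 = 0.3370.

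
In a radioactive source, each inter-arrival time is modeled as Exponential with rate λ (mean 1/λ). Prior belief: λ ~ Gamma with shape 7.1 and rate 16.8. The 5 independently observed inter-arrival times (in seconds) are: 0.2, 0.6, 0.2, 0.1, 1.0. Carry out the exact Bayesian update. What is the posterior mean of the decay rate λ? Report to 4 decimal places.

0.6402

With a Gamma(shape α, rate β) prior on the exponential rate λ, the posterior after n observations with total T = Σxᵢ is Gamma(α+n, β+T).
Sum of observations T = 2.1 seconds; n = 5.
Posterior: Gamma(7.1+5, 16.8+2.1) = Gamma(12.1, 18.9).
Posterior mean of λ = α/β = 12.1/18.9 = 0.6402.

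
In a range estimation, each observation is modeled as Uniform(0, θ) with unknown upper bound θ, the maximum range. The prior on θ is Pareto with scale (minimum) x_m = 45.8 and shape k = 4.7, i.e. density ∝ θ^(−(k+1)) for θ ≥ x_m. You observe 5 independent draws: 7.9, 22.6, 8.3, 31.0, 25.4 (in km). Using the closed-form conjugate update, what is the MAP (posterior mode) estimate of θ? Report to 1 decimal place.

45.8

A Pareto(scale x_m, shape k) prior on the upper bound θ of Uniform(0, θ) is conjugate: posterior is Pareto(max(x_m, max xᵢ), k + n).
Sample maximum = 31.0; prior scale x_m = 45.8 → posterior scale = max = 45.8.
Posterior shape = 4.7 + 5 = 9.7.
The Pareto density is decreasing on [x_m, ∞), so the mode is x_m = 45.8.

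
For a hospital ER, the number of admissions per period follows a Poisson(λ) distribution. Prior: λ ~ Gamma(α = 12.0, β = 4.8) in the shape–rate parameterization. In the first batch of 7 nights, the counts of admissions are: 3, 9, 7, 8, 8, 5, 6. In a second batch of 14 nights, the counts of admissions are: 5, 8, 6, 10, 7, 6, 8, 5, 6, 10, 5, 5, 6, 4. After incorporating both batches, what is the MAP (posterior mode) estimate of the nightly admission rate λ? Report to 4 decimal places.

5.7364

With a Gamma(shape α, rate β) prior, the Poisson likelihood is conjugate: the posterior is Gamma(α + ΣXᵢ, β + n).
Batch 1: sum of counts S = 46 over n = 7 nights.
After batch 1: Gamma(α+S, β+n) = Gamma(12.0+46, 4.8+7) = Gamma(58.0, 11.8).
Batch 2: sum of counts S = 91 over n = 14 nights.
After batch 2: Gamma(α+S, β+n) = Gamma(58.0+91, 11.8+14) = Gamma(149.0, 25.8).
Mode of Gamma(α,β) for α≥1 is (α−1)/β = 148.0/25.8 = 5.7364.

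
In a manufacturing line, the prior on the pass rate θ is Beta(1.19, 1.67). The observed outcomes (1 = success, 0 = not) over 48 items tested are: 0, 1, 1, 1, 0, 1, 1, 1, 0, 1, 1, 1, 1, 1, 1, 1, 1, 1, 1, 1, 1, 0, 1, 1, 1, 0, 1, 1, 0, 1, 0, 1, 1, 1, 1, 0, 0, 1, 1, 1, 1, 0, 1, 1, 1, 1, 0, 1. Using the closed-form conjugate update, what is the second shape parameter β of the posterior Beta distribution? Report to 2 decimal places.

The Beta prior is conjugate to a Binomial/Bernoulli likelihood; the update adds successes to α and failures to β.
Posterior: Beta(α+k, β+n−k) = Beta(1.19+37, 1.67+11) = Beta(38.19, 12.67).
Posterior β = 12.67.

12.67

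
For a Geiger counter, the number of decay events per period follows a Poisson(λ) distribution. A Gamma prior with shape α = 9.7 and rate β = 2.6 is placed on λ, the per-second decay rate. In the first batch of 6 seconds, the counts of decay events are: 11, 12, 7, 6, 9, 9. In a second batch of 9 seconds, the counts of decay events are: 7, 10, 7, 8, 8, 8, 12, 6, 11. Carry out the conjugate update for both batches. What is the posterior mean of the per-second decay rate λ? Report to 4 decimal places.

7.9943

With a Gamma(shape α, rate β) prior, the Poisson likelihood is conjugate: the posterior is Gamma(α + ΣXᵢ, β + n).
Batch 1: sum of counts S = 54 over n = 6 seconds.
After batch 1: Gamma(α+S, β+n) = Gamma(9.7+54, 2.6+6) = Gamma(63.7, 8.6).
Batch 2: sum of counts S = 77 over n = 9 seconds.
After batch 2: Gamma(α+S, β+n) = Gamma(63.7+77, 8.6+9) = Gamma(140.7, 17.6).
Posterior mean = α/β = 140.7/17.6 = 7.9943.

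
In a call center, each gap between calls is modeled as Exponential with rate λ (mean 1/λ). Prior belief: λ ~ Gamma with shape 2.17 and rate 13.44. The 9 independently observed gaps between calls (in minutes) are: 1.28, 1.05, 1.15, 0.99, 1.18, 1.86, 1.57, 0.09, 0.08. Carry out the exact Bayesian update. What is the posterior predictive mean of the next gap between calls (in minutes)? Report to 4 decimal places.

2.2311

With a Gamma(shape α, rate β) prior on the exponential rate λ, the posterior after n observations with total T = Σxᵢ is Gamma(α+n, β+T).
Sum of observations T = 9.25 minutes; n = 9.
Posterior: Gamma(2.17+9, 13.44+9.25) = Gamma(11.17, 22.69).
The predictive distribution for the next observation is Lomax; its mean is β/(α−1) = 22.69/10.17 = 2.2311.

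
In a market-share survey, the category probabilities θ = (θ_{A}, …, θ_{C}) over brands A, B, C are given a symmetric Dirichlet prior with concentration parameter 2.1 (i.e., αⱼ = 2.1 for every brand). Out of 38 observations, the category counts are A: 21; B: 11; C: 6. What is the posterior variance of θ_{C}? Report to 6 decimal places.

0.003298

The Dirichlet prior is conjugate to the Multinomial likelihood: each posterior αⱼ = prior αⱼ + observed count nⱼ.
Posterior concentration: (23.1, 13.1, 8.1), total = 44.3.
Var[θ_j] = α_j(Σα−α_j)/((Σα)²(Σα+1)) = 8.1·36.2/(44.3²·45.3) = 0.003298.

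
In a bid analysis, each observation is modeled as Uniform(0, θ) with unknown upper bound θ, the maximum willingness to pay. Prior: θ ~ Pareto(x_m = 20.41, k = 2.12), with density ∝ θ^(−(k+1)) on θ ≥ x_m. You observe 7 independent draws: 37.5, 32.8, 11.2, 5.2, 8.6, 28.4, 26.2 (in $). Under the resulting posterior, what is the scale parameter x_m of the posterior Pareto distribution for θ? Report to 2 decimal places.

37.50

A Pareto(scale x_m, shape k) prior on the upper bound θ of Uniform(0, θ) is conjugate: posterior is Pareto(max(x_m, max xᵢ), k + n).
Sample maximum = 37.5; prior scale x_m = 20.41 → posterior scale = max = 37.50.
Posterior shape = 2.12 + 7 = 9.12.
Posterior scale x_m = 37.50.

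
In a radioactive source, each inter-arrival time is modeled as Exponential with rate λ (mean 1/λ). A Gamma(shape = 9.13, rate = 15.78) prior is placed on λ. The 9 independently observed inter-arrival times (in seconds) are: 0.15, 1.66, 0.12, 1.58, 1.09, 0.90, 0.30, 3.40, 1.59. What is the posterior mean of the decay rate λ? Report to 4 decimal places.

With a Gamma(shape α, rate β) prior on the exponential rate λ, the posterior after n observations with total T = Σxᵢ is Gamma(α+n, β+T).
Sum of observations T = 10.79 seconds; n = 9.
Posterior: Gamma(9.13+9, 15.78+10.79) = Gamma(18.13, 26.57).
Posterior mean of λ = α/β = 18.13/26.57 = 0.6823.

0.6823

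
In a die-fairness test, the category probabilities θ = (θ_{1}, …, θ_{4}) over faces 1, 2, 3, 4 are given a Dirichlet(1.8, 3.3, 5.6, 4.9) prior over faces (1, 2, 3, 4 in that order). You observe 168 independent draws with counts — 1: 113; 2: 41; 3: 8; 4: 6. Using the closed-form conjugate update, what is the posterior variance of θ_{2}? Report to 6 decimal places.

The Dirichlet prior is conjugate to the Multinomial likelihood: each posterior αⱼ = prior αⱼ + observed count nⱼ.
Posterior concentration: (114.8, 44.3, 13.6, 10.9), total = 183.6.
Var[θ_j] = α_j(Σα−α_j)/((Σα)²(Σα+1)) = 44.3·139.3/(183.6²·184.6) = 0.000992.

0.000992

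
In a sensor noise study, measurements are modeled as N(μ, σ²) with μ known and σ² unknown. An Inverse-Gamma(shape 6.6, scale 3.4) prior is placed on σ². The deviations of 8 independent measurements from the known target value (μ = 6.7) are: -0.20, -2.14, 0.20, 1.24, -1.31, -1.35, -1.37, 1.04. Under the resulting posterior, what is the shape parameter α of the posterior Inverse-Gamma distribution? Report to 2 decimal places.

With known mean μ and an Inverse-Gamma(α, β) prior on σ², the Normal likelihood is conjugate: posterior is Inv-Gamma(α + n/2, β + Σ(xᵢ−μ)²/2).
Σ(xᵢ−μ)² = (-0.20)² + (-2.14)² + (0.20)² + (1.24)² + (-1.31)² + (-1.35)² + (-1.37)² + (1.04)² = 12.6943.
Posterior: Inv-Gamma(6.6 + 8/2, 3.4 + 12.6943/2) = Inv-Gamma(10.60, 9.74715).
Posterior α = 10.60.

10.60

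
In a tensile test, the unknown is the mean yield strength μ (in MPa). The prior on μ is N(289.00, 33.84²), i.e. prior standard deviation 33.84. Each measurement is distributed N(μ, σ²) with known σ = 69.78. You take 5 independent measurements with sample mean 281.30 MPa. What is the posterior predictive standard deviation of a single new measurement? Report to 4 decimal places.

73.4543

For Normal data with known variance σ², a Normal(μ₀, σ₀²) prior on μ is conjugate. Posterior precision = 1/σ₀² + n/σ²; posterior mean is the precision-weighted average of μ₀ and x̄.
σ₀² = 33.84² = 1145.1456, σ² = 69.78² = 4869.2484; σ² + n·σ₀² = 4869.2484 + 5·1145.1456 = 10594.9764.
Posterior precision = 1/σ₀² + n/σ² = 1/1145.1456 + 5/4869.2484 = (σ² + n·σ₀²)/(σ₀²σ²) = 10594.9764/(1145.1456·4869.2484); posterior variance σₙ² = σ₀²σ²/(σ² + n·σ₀²) = 1145.1456·4869.2484/10594.9764 = 526.287003.
Predictive variance for one new observation = σₙ² + σ² = 1145.1456·4869.2484/10594.9764 + 4869.2484 = σ²·(σ₀² + 10594.9764)/10594.9764 = 4869.2484·11740.122/10594.9764 = 5395.535403; SD = √(4869.2484·11740.122/10594.9764) = 73.4543.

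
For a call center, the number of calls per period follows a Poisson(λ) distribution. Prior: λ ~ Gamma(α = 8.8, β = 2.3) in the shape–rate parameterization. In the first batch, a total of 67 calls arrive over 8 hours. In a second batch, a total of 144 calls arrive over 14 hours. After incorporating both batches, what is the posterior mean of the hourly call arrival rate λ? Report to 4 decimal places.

With a Gamma(shape α, rate β) prior, the Poisson likelihood is conjugate: the posterior is Gamma(α + ΣXᵢ, β + n).
After batch 1: Gamma(α+S, β+n) = Gamma(8.8+67, 2.3+8) = Gamma(75.8, 10.3).
After batch 2: Gamma(α+S, β+n) = Gamma(75.8+144, 10.3+14) = Gamma(219.8, 24.3).
Posterior mean = α/β = 219.8/24.3 = 9.0453.

9.0453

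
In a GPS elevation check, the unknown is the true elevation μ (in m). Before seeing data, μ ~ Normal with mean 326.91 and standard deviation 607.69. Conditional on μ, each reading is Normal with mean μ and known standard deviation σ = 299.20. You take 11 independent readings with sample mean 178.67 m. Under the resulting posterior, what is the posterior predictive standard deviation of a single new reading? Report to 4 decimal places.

For Normal data with known variance σ², a Normal(μ₀, σ₀²) prior on μ is conjugate. Posterior precision = 1/σ₀² + n/σ²; posterior mean is the precision-weighted average of μ₀ and x̄.
σ₀² = 607.69² = 369287.1361, σ² = 299.20² = 89520.64; σ² + n·σ₀² = 89520.64 + 11·369287.1361 = 4151679.1371.
Posterior precision = 1/σ₀² + n/σ² = 1/369287.1361 + 11/89520.64 = (σ² + n·σ₀²)/(σ₀²σ²) = 4151679.1371/(369287.1361·89520.64); posterior variance σₙ² = σ₀²σ²/(σ² + n·σ₀²) = 369287.1361·89520.64/4151679.1371 = 7962.759085.
Predictive variance for one new observation = σₙ² + σ² = 369287.1361·89520.64/4151679.1371 + 89520.64 = σ²·(σ₀² + 4151679.1371)/4151679.1371 = 89520.64·4520966.2732/4151679.1371 = 97483.399085; SD = √(89520.64·4520966.2732/4151679.1371) = 312.2233.

312.2233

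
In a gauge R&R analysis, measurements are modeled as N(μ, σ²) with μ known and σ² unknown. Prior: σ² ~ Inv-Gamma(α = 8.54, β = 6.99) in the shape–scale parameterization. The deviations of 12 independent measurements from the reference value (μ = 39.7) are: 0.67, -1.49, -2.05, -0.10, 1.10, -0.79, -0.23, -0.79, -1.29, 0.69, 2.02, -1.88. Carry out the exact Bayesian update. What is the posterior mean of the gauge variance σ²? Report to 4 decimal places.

1.2233

With known mean μ and an Inverse-Gamma(α, β) prior on σ², the Normal likelihood is conjugate: posterior is Inv-Gamma(α + n/2, β + Σ(xᵢ−μ)²/2).
Σ(xᵢ−μ)² = (0.67)² + (-1.49)² + (-2.05)² + (-0.10)² + (1.10)² + (-0.79)² + (-0.23)² + (-0.79)² + (-1.29)² + (0.69)² + (2.02)² + (-1.88)² = 19.1476.
Posterior: Inv-Gamma(8.54 + 12/2, 6.99 + 19.1476/2) = Inv-Gamma(14.54, 16.56380).
E[σ²|data] = β/(α−1) = 16.56380/13.54 = 1.2233.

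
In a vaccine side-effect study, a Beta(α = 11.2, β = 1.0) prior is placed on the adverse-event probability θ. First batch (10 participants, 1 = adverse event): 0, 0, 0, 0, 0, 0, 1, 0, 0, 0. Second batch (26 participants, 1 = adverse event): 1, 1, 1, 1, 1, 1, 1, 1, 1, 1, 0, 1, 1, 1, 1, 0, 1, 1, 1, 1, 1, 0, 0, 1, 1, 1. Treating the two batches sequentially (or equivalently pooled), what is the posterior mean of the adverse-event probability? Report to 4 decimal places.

0.7095

The Beta prior is conjugate to a Binomial/Bernoulli likelihood; the update adds successes to α and failures to β.
After batch 1: Beta(11.2+1, 1.0+9) = Beta(12.2, 10.0).
After batch 2: Beta(12.2+22, 10.0+4) = Beta(34.2, 14.0).
Posterior mean = α/(α+β) = 34.2/48.2 = 0.7095.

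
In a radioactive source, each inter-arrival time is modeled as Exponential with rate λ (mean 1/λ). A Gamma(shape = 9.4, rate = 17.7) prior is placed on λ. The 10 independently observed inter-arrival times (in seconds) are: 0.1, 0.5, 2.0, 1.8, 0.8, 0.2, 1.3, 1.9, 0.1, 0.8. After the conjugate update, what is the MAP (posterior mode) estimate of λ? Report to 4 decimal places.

0.6765

With a Gamma(shape α, rate β) prior on the exponential rate λ, the posterior after n observations with total T = Σxᵢ is Gamma(α+n, β+T).
Sum of observations T = 9.5 seconds; n = 10.
Posterior: Gamma(9.4+10, 17.7+9.5) = Gamma(19.4, 27.2).
Mode = (α−1)/β = 0.6765.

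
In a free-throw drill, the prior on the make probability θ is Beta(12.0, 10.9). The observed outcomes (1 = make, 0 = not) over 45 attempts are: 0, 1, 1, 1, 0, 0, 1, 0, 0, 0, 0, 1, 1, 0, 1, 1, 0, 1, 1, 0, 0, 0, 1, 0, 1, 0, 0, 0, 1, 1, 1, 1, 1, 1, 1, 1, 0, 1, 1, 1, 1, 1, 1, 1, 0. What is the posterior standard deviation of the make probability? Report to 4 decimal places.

The Beta prior is conjugate to a Binomial/Bernoulli likelihood; the update adds successes to α and failures to β.
Posterior: Beta(α+k, β+n−k) = Beta(12.0+27, 10.9+18) = Beta(39.0, 28.9).
Var = αβ/((α+β)²(α+β+1)) = 39.0·28.9/(67.9²·68.9) = 0.00354816; SD = √0.00354816 = 0.0596.

0.0596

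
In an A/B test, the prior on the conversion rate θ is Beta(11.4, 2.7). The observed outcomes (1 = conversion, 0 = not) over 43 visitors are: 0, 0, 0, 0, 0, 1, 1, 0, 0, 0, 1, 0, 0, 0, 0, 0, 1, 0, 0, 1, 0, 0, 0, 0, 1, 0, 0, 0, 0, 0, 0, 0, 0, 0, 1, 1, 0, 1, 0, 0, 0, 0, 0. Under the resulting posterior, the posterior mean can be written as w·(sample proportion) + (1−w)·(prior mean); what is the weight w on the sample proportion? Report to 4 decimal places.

0.7531

The Beta prior is conjugate to a Binomial/Bernoulli likelihood; the update adds successes to α and failures to β.
Posterior mean = (α₀+k)/(α₀+β₀+n) = [n/(α₀+β₀+n)]·(k/n) + [(α₀+β₀)/(α₀+β₀+n)]·α₀/(α₀+β₀), so only n and the prior enter the weight.
The weight on the data is w = n/(α₀+β₀+n) = 43/(11.4+2.7+43) = 43/57.1 = 0.7531.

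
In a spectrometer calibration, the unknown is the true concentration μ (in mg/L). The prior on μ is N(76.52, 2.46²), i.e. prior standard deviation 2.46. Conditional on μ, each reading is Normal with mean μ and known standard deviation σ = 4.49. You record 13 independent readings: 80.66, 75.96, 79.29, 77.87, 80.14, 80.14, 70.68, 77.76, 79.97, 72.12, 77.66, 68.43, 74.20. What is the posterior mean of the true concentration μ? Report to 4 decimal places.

For Normal data with known variance σ², a Normal(μ₀, σ₀²) prior on μ is conjugate. Posterior precision = 1/σ₀² + n/σ²; posterior mean is the precision-weighted average of μ₀ and x̄.
Σxᵢ = 80.66 + 75.96 + 79.29 + 77.87 + 80.14 + 80.14 + 70.68 + 77.76 + 79.97 + 72.12 + 77.66 + 68.43 + 74.20 = 994.88, so n·x̄ = 994.88.
σ₀² = 2.46² = 6.0516, σ² = 4.49² = 20.1601; σ² + n·σ₀² = 20.1601 + 13·6.0516 = 98.8309.
Posterior mean = (μ₀/σ₀² + n·x̄/σ²)/(1/σ₀² + n/σ²) = (σ²·μ₀ + σ₀²·n·x̄)/(σ² + n·σ₀²) = (20.1601·76.52 + 6.0516·994.88)/98.8309 = 7563.26666/98.8309 = 76.5273.

76.5273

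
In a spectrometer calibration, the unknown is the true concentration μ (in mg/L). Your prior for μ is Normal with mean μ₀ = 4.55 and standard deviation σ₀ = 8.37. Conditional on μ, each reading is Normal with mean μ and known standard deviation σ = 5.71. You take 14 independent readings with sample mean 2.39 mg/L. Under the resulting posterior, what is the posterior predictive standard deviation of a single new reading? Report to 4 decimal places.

For Normal data with known variance σ², a Normal(μ₀, σ₀²) prior on μ is conjugate. Posterior precision = 1/σ₀² + n/σ²; posterior mean is the precision-weighted average of μ₀ and x̄.
σ₀² = 8.37² = 70.0569, σ² = 5.71² = 32.6041; σ² + n·σ₀² = 32.6041 + 14·70.0569 = 1013.4007.
Posterior precision = 1/σ₀² + n/σ² = 1/70.0569 + 14/32.6041 = (σ² + n·σ₀²)/(σ₀²σ²) = 1013.4007/(70.0569·32.6041); posterior variance σₙ² = σ₀²σ²/(σ² + n·σ₀²) = 70.0569·32.6041/1013.4007 = 2.253938.
Predictive variance for one new observation = σₙ² + σ² = 70.0569·32.6041/1013.4007 + 32.6041 = σ²·(σ₀² + 1013.4007)/1013.4007 = 32.6041·1083.4576/1013.4007 = 34.858038; SD = √(32.6041·1083.4576/1013.4007) = 5.9041.

5.9041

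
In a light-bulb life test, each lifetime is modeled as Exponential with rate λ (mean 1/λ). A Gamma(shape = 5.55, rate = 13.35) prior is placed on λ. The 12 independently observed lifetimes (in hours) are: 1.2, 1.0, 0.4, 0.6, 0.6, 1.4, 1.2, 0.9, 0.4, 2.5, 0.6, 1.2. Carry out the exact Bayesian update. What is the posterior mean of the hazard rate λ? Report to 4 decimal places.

With a Gamma(shape α, rate β) prior on the exponential rate λ, the posterior after n observations with total T = Σxᵢ is Gamma(α+n, β+T).
Sum of observations T = 12.0 hours; n = 12.
Posterior: Gamma(5.55+12, 13.35+12.0) = Gamma(17.55, 25.35).
Posterior mean of λ = α/β = 17.55/25.35 = 0.6923.

0.6923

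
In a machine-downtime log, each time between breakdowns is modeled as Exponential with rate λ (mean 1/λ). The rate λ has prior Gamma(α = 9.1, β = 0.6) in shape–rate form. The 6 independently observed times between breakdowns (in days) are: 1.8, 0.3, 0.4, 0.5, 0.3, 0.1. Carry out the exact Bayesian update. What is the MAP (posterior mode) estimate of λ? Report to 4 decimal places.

3.5250

With a Gamma(shape α, rate β) prior on the exponential rate λ, the posterior after n observations with total T = Σxᵢ is Gamma(α+n, β+T).
Sum of observations T = 3.4 days; n = 6.
Posterior: Gamma(9.1+6, 0.6+3.4) = Gamma(15.1, 4.0).
Mode = (α−1)/β = 3.5250.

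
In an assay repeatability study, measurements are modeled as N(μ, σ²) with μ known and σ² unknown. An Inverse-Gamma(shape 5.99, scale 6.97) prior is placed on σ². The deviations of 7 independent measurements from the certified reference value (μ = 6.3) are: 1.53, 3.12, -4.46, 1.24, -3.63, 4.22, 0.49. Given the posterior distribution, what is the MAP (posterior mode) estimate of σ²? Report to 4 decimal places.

3.7498

With known mean μ and an Inverse-Gamma(α, β) prior on σ², the Normal likelihood is conjugate: posterior is Inv-Gamma(α + n/2, β + Σ(xᵢ−μ)²/2).
Σ(xᵢ−μ)² = (1.53)² + (3.12)² + (-4.46)² + (1.24)² + (-3.63)² + (4.22)² + (0.49)² = 64.7299.
Posterior: Inv-Gamma(5.99 + 7/2, 6.97 + 64.7299/2) = Inv-Gamma(9.49, 39.33495).
Mode = β/(α+1) = 39.33495/10.49 = 3.7498.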